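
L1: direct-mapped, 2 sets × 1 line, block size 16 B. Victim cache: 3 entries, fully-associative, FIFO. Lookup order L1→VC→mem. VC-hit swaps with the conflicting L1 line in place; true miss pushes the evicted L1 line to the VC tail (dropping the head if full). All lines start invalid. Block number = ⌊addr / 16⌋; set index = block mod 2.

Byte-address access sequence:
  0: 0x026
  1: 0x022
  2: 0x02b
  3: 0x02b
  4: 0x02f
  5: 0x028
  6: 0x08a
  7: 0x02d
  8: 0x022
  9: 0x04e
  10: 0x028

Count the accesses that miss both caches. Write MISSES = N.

MISSES = 3

0: 0x26 (blk 2, set 0) → MISS  vc=[]
1: 0x22 (blk 2, set 0) → L1-HIT  vc=[]
2: 0x2b (blk 2, set 0) → L1-HIT  vc=[]
3: 0x2b (blk 2, set 0) → L1-HIT  vc=[]
4: 0x2f (blk 2, set 0) → L1-HIT  vc=[]
5: 0x28 (blk 2, set 0) → L1-HIT  vc=[]
6: 0x8a (blk 8, set 0) → MISS  vc=[2]
7: 0x2d (blk 2, set 0) → VC-HIT  vc=[8]
8: 0x22 (blk 2, set 0) → L1-HIT  vc=[8]
9: 0x4e (blk 4, set 0) → MISS  vc=[8, 2]
10: 0x28 (blk 2, set 0) → VC-HIT  vc=[8, 4]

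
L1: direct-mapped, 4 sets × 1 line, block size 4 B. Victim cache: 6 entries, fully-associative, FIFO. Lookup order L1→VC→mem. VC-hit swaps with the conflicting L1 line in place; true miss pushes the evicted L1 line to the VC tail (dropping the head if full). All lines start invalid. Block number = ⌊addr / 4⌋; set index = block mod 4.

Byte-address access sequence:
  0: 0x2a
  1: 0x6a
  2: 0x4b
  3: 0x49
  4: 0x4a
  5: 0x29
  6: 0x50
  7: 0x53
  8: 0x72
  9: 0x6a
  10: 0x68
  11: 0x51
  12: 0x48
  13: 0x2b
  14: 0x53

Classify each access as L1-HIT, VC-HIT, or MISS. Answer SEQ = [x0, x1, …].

  [0] addr=0x2a blk=10 s=2: MISS | VC []
  [1] addr=0x6a blk=26 s=2: MISS | VC [10]
  [2] addr=0x4b blk=18 s=2: MISS | VC [10, 26]
  [3] addr=0x49 blk=18 s=2: L1-HIT | VC [10, 26]
  [4] addr=0x4a blk=18 s=2: L1-HIT | VC [10, 26]
  [5] addr=0x29 blk=10 s=2: VC-HIT | VC [18, 26]
  [6] addr=0x50 blk=20 s=0: MISS | VC [18, 26]
  [7] addr=0x53 blk=20 s=0: L1-HIT | VC [18, 26]
  [8] addr=0x72 blk=28 s=0: MISS | VC [18, 26, 20]
  [9] addr=0x6a blk=26 s=2: VC-HIT | VC [18, 10, 20]
  [10] addr=0x68 blk=26 s=2: L1-HIT | VC [18, 10, 20]
  [11] addr=0x51 blk=20 s=0: VC-HIT | VC [18, 10, 28]
  [12] addr=0x48 blk=18 s=2: VC-HIT | VC [26, 10, 28]
  [13] addr=0x2b blk=10 s=2: VC-HIT | VC [26, 18, 28]
  [14] addr=0x53 blk=20 s=0: L1-HIT | VC [26, 18, 28]

SEQ = [MISS, MISS, MISS, L1-HIT, L1-HIT, VC-HIT, MISS, L1-HIT, MISS, VC-HIT, L1-HIT, VC-HIT, VC-HIT, VC-HIT, L1-HIT]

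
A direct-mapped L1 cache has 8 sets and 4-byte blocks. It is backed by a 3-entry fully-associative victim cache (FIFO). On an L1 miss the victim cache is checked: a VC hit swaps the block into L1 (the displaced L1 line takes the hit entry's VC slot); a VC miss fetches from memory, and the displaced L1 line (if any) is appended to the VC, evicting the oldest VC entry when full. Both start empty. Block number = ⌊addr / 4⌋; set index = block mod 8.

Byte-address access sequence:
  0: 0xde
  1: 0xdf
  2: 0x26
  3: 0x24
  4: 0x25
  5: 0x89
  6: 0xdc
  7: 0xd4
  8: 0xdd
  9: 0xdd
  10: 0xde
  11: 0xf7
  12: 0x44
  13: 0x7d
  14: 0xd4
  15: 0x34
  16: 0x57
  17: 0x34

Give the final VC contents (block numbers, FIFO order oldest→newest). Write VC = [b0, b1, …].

#0 0xde→b55/s7 MISS; vc=[]
#1 0xdf→b55/s7 L1-HIT; vc=[]
#2 0x26→b9/s1 MISS; vc=[]
#3 0x24→b9/s1 L1-HIT; vc=[]
#4 0x25→b9/s1 L1-HIT; vc=[]
#5 0x89→b34/s2 MISS; vc=[]
#6 0xdc→b55/s7 L1-HIT; vc=[]
#7 0xd4→b53/s5 MISS; vc=[]
#8 0xdd→b55/s7 L1-HIT; vc=[]
#9 0xdd→b55/s7 L1-HIT; vc=[]
#10 0xde→b55/s7 L1-HIT; vc=[]
#11 0xf7→b61/s5 MISS; vc=[53]
#12 0x44→b17/s1 MISS; vc=[53,9]
#13 0x7d→b31/s7 MISS; vc=[53,9,55]
#14 0xd4→b53/s5 VC-HIT; vc=[61,9,55]
#15 0x34→b13/s5 MISS; vc=[9,55,53]
#16 0x57→b21/s5 MISS; vc=[55,53,13]
#17 0x34→b13/s5 VC-HIT; vc=[55,53,21]

VC = [55, 53, 21]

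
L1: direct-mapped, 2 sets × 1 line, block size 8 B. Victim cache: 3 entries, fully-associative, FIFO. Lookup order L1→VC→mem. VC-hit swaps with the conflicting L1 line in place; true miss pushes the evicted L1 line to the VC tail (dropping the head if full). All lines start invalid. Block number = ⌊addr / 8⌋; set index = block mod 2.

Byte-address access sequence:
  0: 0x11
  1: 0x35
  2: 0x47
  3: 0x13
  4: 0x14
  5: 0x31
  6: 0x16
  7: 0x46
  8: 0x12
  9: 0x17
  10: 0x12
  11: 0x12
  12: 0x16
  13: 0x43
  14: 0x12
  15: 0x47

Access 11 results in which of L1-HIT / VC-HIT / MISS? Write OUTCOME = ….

#0 0x11→b2/s0 MISS; vc=[]
#1 0x35→b6/s0 MISS; vc=[2]
#2 0x47→b8/s0 MISS; vc=[2,6]
#3 0x13→b2/s0 VC-HIT; vc=[8,6]
#4 0x14→b2/s0 L1-HIT; vc=[8,6]
#5 0x31→b6/s0 VC-HIT; vc=[8,2]
#6 0x16→b2/s0 VC-HIT; vc=[8,6]
#7 0x46→b8/s0 VC-HIT; vc=[2,6]
#8 0x12→b2/s0 VC-HIT; vc=[8,6]
#9 0x17→b2/s0 L1-HIT; vc=[8,6]
#10 0x12→b2/s0 L1-HIT; vc=[8,6]
#11 0x12→b2/s0 L1-HIT; vc=[8,6]
#12 0x16→b2/s0 L1-HIT; vc=[8,6]
#13 0x43→b8/s0 VC-HIT; vc=[2,6]
#14 0x12→b2/s0 VC-HIT; vc=[8,6]
#15 0x47→b8/s0 VC-HIT; vc=[2,6]

OUTCOME = L1-HIT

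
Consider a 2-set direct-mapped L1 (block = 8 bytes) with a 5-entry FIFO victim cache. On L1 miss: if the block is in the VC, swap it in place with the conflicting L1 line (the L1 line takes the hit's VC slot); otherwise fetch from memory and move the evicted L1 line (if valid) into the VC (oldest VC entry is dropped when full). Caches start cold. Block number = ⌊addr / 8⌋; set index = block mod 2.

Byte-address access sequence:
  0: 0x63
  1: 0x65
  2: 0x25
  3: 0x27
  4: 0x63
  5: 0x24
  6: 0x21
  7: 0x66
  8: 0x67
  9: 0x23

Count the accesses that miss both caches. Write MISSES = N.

MISSES = 2

#0 0x63→b12/s0 MISS; vc=[]
#1 0x65→b12/s0 L1-HIT; vc=[]
#2 0x25→b4/s0 MISS; vc=[12]
#3 0x27→b4/s0 L1-HIT; vc=[12]
#4 0x63→b12/s0 VC-HIT; vc=[4]
#5 0x24→b4/s0 VC-HIT; vc=[12]
#6 0x21→b4/s0 L1-HIT; vc=[12]
#7 0x66→b12/s0 VC-HIT; vc=[4]
#8 0x67→b12/s0 L1-HIT; vc=[4]
#9 0x23→b4/s0 VC-HIT; vc=[12]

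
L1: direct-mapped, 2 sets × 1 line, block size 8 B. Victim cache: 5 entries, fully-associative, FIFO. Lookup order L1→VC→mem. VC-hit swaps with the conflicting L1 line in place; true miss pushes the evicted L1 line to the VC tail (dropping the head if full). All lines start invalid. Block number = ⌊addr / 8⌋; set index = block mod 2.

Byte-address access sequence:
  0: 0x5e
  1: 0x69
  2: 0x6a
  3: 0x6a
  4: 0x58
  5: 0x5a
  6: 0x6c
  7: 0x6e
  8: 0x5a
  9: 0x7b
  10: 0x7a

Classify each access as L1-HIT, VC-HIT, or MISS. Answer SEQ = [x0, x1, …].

#0 0x5e→b11/s1 MISS; vc=[]
#1 0x69→b13/s1 MISS; vc=[11]
#2 0x6a→b13/s1 L1-HIT; vc=[11]
#3 0x6a→b13/s1 L1-HIT; vc=[11]
#4 0x58→b11/s1 VC-HIT; vc=[13]
#5 0x5a→b11/s1 L1-HIT; vc=[13]
#6 0x6c→b13/s1 VC-HIT; vc=[11]
#7 0x6e→b13/s1 L1-HIT; vc=[11]
#8 0x5a→b11/s1 VC-HIT; vc=[13]
#9 0x7b→b15/s1 MISS; vc=[13,11]
#10 0x7a→b15/s1 L1-HIT; vc=[13,11]

SEQ = [MISS, MISS, L1-HIT, L1-HIT, VC-HIT, L1-HIT, VC-HIT, L1-HIT, VC-HIT, MISS, L1-HIT]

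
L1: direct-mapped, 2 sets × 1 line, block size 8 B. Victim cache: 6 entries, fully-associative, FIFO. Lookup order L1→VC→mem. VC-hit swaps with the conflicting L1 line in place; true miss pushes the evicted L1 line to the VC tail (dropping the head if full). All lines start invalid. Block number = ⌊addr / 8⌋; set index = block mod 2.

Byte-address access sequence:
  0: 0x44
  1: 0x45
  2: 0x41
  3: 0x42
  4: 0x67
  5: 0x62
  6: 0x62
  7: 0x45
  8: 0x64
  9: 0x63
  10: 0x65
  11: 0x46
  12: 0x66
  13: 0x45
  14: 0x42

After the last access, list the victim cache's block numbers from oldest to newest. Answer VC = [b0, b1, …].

VC = [12]

  [0] addr=0x44 blk=8 s=0: MISS | VC []
  [1] addr=0x45 blk=8 s=0: L1-HIT | VC []
  [2] addr=0x41 blk=8 s=0: L1-HIT | VC []
  [3] addr=0x42 blk=8 s=0: L1-HIT | VC []
  [4] addr=0x67 blk=12 s=0: MISS | VC [8]
  [5] addr=0x62 blk=12 s=0: L1-HIT | VC [8]
  [6] addr=0x62 blk=12 s=0: L1-HIT | VC [8]
  [7] addr=0x45 blk=8 s=0: VC-HIT | VC [12]
  [8] addr=0x64 blk=12 s=0: VC-HIT | VC [8]
  [9] addr=0x63 blk=12 s=0: L1-HIT | VC [8]
  [10] addr=0x65 blk=12 s=0: L1-HIT | VC [8]
  [11] addr=0x46 blk=8 s=0: VC-HIT | VC [12]
  [12] addr=0x66 blk=12 s=0: VC-HIT | VC [8]
  [13] addr=0x45 blk=8 s=0: VC-HIT | VC [12]
  [14] addr=0x42 blk=8 s=0: L1-HIT | VC [12]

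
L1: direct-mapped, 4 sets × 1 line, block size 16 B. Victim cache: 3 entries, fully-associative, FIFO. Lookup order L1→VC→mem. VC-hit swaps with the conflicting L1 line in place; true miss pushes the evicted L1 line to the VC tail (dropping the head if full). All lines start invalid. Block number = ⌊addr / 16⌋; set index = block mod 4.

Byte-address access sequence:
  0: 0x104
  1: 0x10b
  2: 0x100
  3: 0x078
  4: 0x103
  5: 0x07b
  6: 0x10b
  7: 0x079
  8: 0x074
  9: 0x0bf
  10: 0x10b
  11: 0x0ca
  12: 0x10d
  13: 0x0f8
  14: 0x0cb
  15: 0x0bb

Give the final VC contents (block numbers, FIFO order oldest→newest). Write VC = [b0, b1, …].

  [0] addr=0x104 blk=16 s=0: MISS | VC []
  [1] addr=0x10b blk=16 s=0: L1-HIT | VC []
  [2] addr=0x100 blk=16 s=0: L1-HIT | VC []
  [3] addr=0x78 blk=7 s=3: MISS | VC []
  [4] addr=0x103 blk=16 s=0: L1-HIT | VC []
  [5] addr=0x7b blk=7 s=3: L1-HIT | VC []
  [6] addr=0x10b blk=16 s=0: L1-HIT | VC []
  [7] addr=0x79 blk=7 s=3: L1-HIT | VC []
  [8] addr=0x74 blk=7 s=3: L1-HIT | VC []
  [9] addr=0xbf blk=11 s=3: MISS | VC [7]
  [10] addr=0x10b blk=16 s=0: L1-HIT | VC [7]
  [11] addr=0xca blk=12 s=0: MISS | VC [7, 16]
  [12] addr=0x10d blk=16 s=0: VC-HIT | VC [7, 12]
  [13] addr=0xf8 blk=15 s=3: MISS | VC [7, 12, 11]
  [14] addr=0xcb blk=12 s=0: VC-HIT | VC [7, 16, 11]
  [15] addr=0xbb blk=11 s=3: VC-HIT | VC [7, 16, 15]

VC = [7, 16, 15]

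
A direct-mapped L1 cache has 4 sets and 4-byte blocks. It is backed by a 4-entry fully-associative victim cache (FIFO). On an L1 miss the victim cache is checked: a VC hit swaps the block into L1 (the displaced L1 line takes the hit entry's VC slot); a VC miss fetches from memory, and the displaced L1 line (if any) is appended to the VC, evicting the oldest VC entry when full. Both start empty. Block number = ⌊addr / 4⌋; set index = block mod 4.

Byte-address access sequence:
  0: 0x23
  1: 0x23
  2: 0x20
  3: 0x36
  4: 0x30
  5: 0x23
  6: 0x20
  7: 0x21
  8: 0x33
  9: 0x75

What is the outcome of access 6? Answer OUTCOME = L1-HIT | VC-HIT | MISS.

OUTCOME = L1-HIT

#0 0x23→b8/s0 MISS; vc=[]
#1 0x23→b8/s0 L1-HIT; vc=[]
#2 0x20→b8/s0 L1-HIT; vc=[]
#3 0x36→b13/s1 MISS; vc=[]
#4 0x30→b12/s0 MISS; vc=[8]
#5 0x23→b8/s0 VC-HIT; vc=[12]
#6 0x20→b8/s0 L1-HIT; vc=[12]
#7 0x21→b8/s0 L1-HIT; vc=[12]
#8 0x33→b12/s0 VC-HIT; vc=[8]
#9 0x75→b29/s1 MISS; vc=[8,13]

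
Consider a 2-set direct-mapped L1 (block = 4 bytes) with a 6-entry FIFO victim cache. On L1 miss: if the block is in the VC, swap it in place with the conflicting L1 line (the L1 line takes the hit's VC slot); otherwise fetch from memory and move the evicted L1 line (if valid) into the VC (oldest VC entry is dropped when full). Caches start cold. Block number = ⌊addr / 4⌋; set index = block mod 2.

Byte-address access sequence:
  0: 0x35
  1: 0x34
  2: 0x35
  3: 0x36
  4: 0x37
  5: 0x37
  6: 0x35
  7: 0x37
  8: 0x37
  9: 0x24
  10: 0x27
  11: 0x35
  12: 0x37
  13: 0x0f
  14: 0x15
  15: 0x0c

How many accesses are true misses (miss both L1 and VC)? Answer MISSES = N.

MISSES = 4

#0 0x35→b13/s1 MISS; vc=[]
#1 0x34→b13/s1 L1-HIT; vc=[]
#2 0x35→b13/s1 L1-HIT; vc=[]
#3 0x36→b13/s1 L1-HIT; vc=[]
#4 0x37→b13/s1 L1-HIT; vc=[]
#5 0x37→b13/s1 L1-HIT; vc=[]
#6 0x35→b13/s1 L1-HIT; vc=[]
#7 0x37→b13/s1 L1-HIT; vc=[]
#8 0x37→b13/s1 L1-HIT; vc=[]
#9 0x24→b9/s1 MISS; vc=[13]
#10 0x27→b9/s1 L1-HIT; vc=[13]
#11 0x35→b13/s1 VC-HIT; vc=[9]
#12 0x37→b13/s1 L1-HIT; vc=[9]
#13 0xf→b3/s1 MISS; vc=[9,13]
#14 0x15→b5/s1 MISS; vc=[9,13,3]
#15 0xc→b3/s1 VC-HIT; vc=[9,13,5]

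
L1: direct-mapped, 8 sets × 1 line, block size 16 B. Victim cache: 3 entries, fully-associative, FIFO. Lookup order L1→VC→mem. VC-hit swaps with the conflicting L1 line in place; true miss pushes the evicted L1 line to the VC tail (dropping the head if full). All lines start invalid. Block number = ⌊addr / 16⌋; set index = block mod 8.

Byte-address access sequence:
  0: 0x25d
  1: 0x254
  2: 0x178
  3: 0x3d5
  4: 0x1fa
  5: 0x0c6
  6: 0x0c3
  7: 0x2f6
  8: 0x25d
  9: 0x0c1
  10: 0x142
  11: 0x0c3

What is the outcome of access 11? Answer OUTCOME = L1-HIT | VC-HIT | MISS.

OUTCOME = VC-HIT

0: 0x25d (blk 37, set 5) → MISS  vc=[]
1: 0x254 (blk 37, set 5) → L1-HIT  vc=[]
2: 0x178 (blk 23, set 7) → MISS  vc=[]
3: 0x3d5 (blk 61, set 5) → MISS  vc=[37]
4: 0x1fa (blk 31, set 7) → MISS  vc=[37, 23]
5: 0xc6 (blk 12, set 4) → MISS  vc=[37, 23]
6: 0xc3 (blk 12, set 4) → L1-HIT  vc=[37, 23]
7: 0x2f6 (blk 47, set 7) → MISS  vc=[37, 23, 31]
8: 0x25d (blk 37, set 5) → VC-HIT  vc=[61, 23, 31]
9: 0xc1 (blk 12, set 4) → L1-HIT  vc=[61, 23, 31]
10: 0x142 (blk 20, set 4) → MISS  vc=[23, 31, 12]
11: 0xc3 (blk 12, set 4) → VC-HIT  vc=[23, 31, 20]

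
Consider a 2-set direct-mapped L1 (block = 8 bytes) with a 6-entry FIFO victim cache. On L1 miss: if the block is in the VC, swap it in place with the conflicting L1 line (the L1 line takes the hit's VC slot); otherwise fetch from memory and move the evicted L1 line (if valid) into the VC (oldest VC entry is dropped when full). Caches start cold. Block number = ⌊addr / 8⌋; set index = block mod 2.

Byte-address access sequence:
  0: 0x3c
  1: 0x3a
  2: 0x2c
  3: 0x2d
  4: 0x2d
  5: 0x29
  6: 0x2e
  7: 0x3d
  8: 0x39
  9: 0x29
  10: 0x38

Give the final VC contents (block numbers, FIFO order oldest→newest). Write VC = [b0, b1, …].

#0 0x3c→b7/s1 MISS; vc=[]
#1 0x3a→b7/s1 L1-HIT; vc=[]
#2 0x2c→b5/s1 MISS; vc=[7]
#3 0x2d→b5/s1 L1-HIT; vc=[7]
#4 0x2d→b5/s1 L1-HIT; vc=[7]
#5 0x29→b5/s1 L1-HIT; vc=[7]
#6 0x2e→b5/s1 L1-HIT; vc=[7]
#7 0x3d→b7/s1 VC-HIT; vc=[5]
#8 0x39→b7/s1 L1-HIT; vc=[5]
#9 0x29→b5/s1 VC-HIT; vc=[7]
#10 0x38→b7/s1 VC-HIT; vc=[5]

VC = [5]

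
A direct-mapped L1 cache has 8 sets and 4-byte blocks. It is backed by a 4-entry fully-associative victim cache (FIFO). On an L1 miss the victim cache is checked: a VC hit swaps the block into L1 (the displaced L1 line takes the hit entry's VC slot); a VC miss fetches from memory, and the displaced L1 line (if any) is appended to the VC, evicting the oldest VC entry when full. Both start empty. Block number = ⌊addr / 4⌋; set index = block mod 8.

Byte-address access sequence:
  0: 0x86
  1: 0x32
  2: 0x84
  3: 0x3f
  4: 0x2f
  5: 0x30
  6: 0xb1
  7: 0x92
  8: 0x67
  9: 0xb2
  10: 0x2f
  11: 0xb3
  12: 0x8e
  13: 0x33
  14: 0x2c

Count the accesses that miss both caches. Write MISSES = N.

  [0] addr=0x86 blk=33 s=1: MISS | VC []
  [1] addr=0x32 blk=12 s=4: MISS | VC []
  [2] addr=0x84 blk=33 s=1: L1-HIT | VC []
  [3] addr=0x3f blk=15 s=7: MISS | VC []
  [4] addr=0x2f blk=11 s=3: MISS | VC []
  [5] addr=0x30 blk=12 s=4: L1-HIT | VC []
  [6] addr=0xb1 blk=44 s=4: MISS | VC [12]
  [7] addr=0x92 blk=36 s=4: MISS | VC [12, 44]
  [8] addr=0x67 blk=25 s=1: MISS | VC [12, 44, 33]
  [9] addr=0xb2 blk=44 s=4: VC-HIT | VC [12, 36, 33]
  [10] addr=0x2f blk=11 s=3: L1-HIT | VC [12, 36, 33]
  [11] addr=0xb3 blk=44 s=4: L1-HIT | VC [12, 36, 33]
  [12] addr=0x8e blk=35 s=3: MISS | VC [12, 36, 33, 11]
  [13] addr=0x33 blk=12 s=4: VC-HIT | VC [44, 36, 33, 11]
  [14] addr=0x2c blk=11 s=3: VC-HIT | VC [44, 36, 33, 35]

MISSES = 8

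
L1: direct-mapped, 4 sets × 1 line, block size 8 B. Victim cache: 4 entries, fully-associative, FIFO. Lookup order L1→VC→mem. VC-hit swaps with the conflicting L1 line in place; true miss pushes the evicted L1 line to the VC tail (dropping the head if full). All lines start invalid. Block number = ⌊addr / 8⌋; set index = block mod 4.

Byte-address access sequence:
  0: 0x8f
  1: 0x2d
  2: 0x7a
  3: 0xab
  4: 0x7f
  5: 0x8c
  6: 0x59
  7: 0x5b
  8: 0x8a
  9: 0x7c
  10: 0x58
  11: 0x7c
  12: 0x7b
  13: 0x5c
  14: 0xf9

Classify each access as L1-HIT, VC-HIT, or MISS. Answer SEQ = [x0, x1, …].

#0 0x8f→b17/s1 MISS; vc=[]
#1 0x2d→b5/s1 MISS; vc=[17]
#2 0x7a→b15/s3 MISS; vc=[17]
#3 0xab→b21/s1 MISS; vc=[17,5]
#4 0x7f→b15/s3 L1-HIT; vc=[17,5]
#5 0x8c→b17/s1 VC-HIT; vc=[21,5]
#6 0x59→b11/s3 MISS; vc=[21,5,15]
#7 0x5b→b11/s3 L1-HIT; vc=[21,5,15]
#8 0x8a→b17/s1 L1-HIT; vc=[21,5,15]
#9 0x7c→b15/s3 VC-HIT; vc=[21,5,11]
#10 0x58→b11/s3 VC-HIT; vc=[21,5,15]
#11 0x7c→b15/s3 VC-HIT; vc=[21,5,11]
#12 0x7b→b15/s3 L1-HIT; vc=[21,5,11]
#13 0x5c→b11/s3 VC-HIT; vc=[21,5,15]
#14 0xf9→b31/s3 MISS; vc=[21,5,15,11]

SEQ = [MISS, MISS, MISS, MISS, L1-HIT, VC-HIT, MISS, L1-HIT, L1-HIT, VC-HIT, VC-HIT, VC-HIT, L1-HIT, VC-HIT, MISS]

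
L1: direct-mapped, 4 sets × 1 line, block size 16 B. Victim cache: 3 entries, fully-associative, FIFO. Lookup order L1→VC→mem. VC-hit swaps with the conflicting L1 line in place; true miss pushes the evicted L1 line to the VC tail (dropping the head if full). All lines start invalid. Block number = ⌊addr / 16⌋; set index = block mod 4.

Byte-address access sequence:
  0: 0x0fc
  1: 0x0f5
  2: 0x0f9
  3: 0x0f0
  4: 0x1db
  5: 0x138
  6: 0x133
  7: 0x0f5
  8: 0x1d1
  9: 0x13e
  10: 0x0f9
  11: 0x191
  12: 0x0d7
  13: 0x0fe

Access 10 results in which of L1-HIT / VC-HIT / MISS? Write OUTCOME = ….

OUTCOME = VC-HIT

#0 0xfc→b15/s3 MISS; vc=[]
#1 0xf5→b15/s3 L1-HIT; vc=[]
#2 0xf9→b15/s3 L1-HIT; vc=[]
#3 0xf0→b15/s3 L1-HIT; vc=[]
#4 0x1db→b29/s1 MISS; vc=[]
#5 0x138→b19/s3 MISS; vc=[15]
#6 0x133→b19/s3 L1-HIT; vc=[15]
#7 0xf5→b15/s3 VC-HIT; vc=[19]
#8 0x1d1→b29/s1 L1-HIT; vc=[19]
#9 0x13e→b19/s3 VC-HIT; vc=[15]
#10 0xf9→b15/s3 VC-HIT; vc=[19]
#11 0x191→b25/s1 MISS; vc=[19,29]
#12 0xd7→b13/s1 MISS; vc=[19,29,25]
#13 0xfe→b15/s3 L1-HIT; vc=[19,29,25]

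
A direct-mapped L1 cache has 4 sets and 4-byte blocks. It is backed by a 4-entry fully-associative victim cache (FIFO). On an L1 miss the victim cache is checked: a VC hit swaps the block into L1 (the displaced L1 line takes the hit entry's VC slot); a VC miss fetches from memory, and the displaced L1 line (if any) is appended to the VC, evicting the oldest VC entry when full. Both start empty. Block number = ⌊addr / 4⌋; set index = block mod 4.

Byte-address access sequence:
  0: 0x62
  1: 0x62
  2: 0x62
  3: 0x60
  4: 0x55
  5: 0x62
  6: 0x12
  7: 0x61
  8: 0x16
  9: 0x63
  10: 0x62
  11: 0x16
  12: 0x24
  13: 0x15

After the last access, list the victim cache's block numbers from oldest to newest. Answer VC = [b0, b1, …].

VC = [4, 21, 9]

#0 0x62→b24/s0 MISS; vc=[]
#1 0x62→b24/s0 L1-HIT; vc=[]
#2 0x62→b24/s0 L1-HIT; vc=[]
#3 0x60→b24/s0 L1-HIT; vc=[]
#4 0x55→b21/s1 MISS; vc=[]
#5 0x62→b24/s0 L1-HIT; vc=[]
#6 0x12→b4/s0 MISS; vc=[24]
#7 0x61→b24/s0 VC-HIT; vc=[4]
#8 0x16→b5/s1 MISS; vc=[4,21]
#9 0x63→b24/s0 L1-HIT; vc=[4,21]
#10 0x62→b24/s0 L1-HIT; vc=[4,21]
#11 0x16→b5/s1 L1-HIT; vc=[4,21]
#12 0x24→b9/s1 MISS; vc=[4,21,5]
#13 0x15→b5/s1 VC-HIT; vc=[4,21,9]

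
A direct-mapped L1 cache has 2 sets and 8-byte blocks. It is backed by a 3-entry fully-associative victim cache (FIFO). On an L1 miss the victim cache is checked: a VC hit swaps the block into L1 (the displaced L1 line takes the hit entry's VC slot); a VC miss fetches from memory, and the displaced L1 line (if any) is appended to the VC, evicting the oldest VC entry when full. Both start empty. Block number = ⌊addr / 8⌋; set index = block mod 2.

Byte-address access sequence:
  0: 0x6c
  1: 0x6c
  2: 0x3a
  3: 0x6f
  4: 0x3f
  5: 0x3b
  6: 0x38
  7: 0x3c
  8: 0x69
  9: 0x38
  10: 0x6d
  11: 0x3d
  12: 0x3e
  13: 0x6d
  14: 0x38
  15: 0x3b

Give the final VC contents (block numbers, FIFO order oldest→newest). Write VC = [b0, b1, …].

#0 0x6c→b13/s1 MISS; vc=[]
#1 0x6c→b13/s1 L1-HIT; vc=[]
#2 0x3a→b7/s1 MISS; vc=[13]
#3 0x6f→b13/s1 VC-HIT; vc=[7]
#4 0x3f→b7/s1 VC-HIT; vc=[13]
#5 0x3b→b7/s1 L1-HIT; vc=[13]
#6 0x38→b7/s1 L1-HIT; vc=[13]
#7 0x3c→b7/s1 L1-HIT; vc=[13]
#8 0x69→b13/s1 VC-HIT; vc=[7]
#9 0x38→b7/s1 VC-HIT; vc=[13]
#10 0x6d→b13/s1 VC-HIT; vc=[7]
#11 0x3d→b7/s1 VC-HIT; vc=[13]
#12 0x3e→b7/s1 L1-HIT; vc=[13]
#13 0x6d→b13/s1 VC-HIT; vc=[7]
#14 0x38→b7/s1 VC-HIT; vc=[13]
#15 0x3b→b7/s1 L1-HIT; vc=[13]

VC = [13]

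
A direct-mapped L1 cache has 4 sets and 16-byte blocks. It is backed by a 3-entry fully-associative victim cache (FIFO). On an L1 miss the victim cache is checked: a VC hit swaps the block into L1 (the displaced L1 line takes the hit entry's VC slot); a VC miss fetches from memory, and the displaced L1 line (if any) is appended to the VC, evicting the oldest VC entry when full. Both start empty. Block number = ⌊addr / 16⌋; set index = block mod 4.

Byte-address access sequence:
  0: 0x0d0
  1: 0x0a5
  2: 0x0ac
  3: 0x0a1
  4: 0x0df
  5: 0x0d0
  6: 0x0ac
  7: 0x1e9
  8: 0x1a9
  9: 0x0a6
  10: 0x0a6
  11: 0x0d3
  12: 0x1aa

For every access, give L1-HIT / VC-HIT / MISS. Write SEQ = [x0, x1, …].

0: 0xd0 (blk 13, set 1) → MISS  vc=[]
1: 0xa5 (blk 10, set 2) → MISS  vc=[]
2: 0xac (blk 10, set 2) → L1-HIT  vc=[]
3: 0xa1 (blk 10, set 2) → L1-HIT  vc=[]
4: 0xdf (blk 13, set 1) → L1-HIT  vc=[]
5: 0xd0 (blk 13, set 1) → L1-HIT  vc=[]
6: 0xac (blk 10, set 2) → L1-HIT  vc=[]
7: 0x1e9 (blk 30, set 2) → MISS  vc=[10]
8: 0x1a9 (blk 26, set 2) → MISS  vc=[10, 30]
9: 0xa6 (blk 10, set 2) → VC-HIT  vc=[26, 30]
10: 0xa6 (blk 10, set 2) → L1-HIT  vc=[26, 30]
11: 0xd3 (blk 13, set 1) → L1-HIT  vc=[26, 30]
12: 0x1aa (blk 26, set 2) → VC-HIT  vc=[10, 30]

SEQ = [MISS, MISS, L1-HIT, L1-HIT, L1-HIT, L1-HIT, L1-HIT, MISS, MISS, VC-HIT, L1-HIT, L1-HIT, VC-HIT]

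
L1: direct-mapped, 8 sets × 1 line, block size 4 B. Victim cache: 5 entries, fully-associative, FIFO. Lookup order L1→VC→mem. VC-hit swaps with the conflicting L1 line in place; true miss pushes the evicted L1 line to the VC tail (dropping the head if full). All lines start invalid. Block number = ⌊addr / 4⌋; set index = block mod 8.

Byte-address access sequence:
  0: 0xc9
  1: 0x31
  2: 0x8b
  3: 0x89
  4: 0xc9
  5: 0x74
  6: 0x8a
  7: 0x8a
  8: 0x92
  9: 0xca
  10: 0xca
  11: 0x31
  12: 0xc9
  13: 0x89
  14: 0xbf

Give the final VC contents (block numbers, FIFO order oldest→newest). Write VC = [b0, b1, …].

VC = [50, 36]

#0 0xc9→b50/s2 MISS; vc=[]
#1 0x31→b12/s4 MISS; vc=[]
#2 0x8b→b34/s2 MISS; vc=[50]
#3 0x89→b34/s2 L1-HIT; vc=[50]
#4 0xc9→b50/s2 VC-HIT; vc=[34]
#5 0x74→b29/s5 MISS; vc=[34]
#6 0x8a→b34/s2 VC-HIT; vc=[50]
#7 0x8a→b34/s2 L1-HIT; vc=[50]
#8 0x92→b36/s4 MISS; vc=[50,12]
#9 0xca→b50/s2 VC-HIT; vc=[34,12]
#10 0xca→b50/s2 L1-HIT; vc=[34,12]
#11 0x31→b12/s4 VC-HIT; vc=[34,36]
#12 0xc9→b50/s2 L1-HIT; vc=[34,36]
#13 0x89→b34/s2 VC-HIT; vc=[50,36]
#14 0xbf→b47/s7 MISS; vc=[50,36]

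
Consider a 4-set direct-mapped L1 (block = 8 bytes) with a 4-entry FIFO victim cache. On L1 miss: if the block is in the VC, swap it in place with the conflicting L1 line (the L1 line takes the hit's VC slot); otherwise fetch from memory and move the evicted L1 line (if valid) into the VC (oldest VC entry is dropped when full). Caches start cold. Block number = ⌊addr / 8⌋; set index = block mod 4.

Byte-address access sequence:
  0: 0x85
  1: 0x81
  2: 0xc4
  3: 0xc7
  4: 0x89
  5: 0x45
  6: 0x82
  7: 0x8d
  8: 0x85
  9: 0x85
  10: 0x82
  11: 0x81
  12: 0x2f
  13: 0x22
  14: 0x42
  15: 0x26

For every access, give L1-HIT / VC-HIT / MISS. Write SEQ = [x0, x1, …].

SEQ = [MISS, L1-HIT, MISS, L1-HIT, MISS, MISS, VC-HIT, L1-HIT, L1-HIT, L1-HIT, L1-HIT, L1-HIT, MISS, MISS, VC-HIT, VC-HIT]

0: 0x85 (blk 16, set 0) → MISS  vc=[]
1: 0x81 (blk 16, set 0) → L1-HIT  vc=[]
2: 0xc4 (blk 24, set 0) → MISS  vc=[16]
3: 0xc7 (blk 24, set 0) → L1-HIT  vc=[16]
4: 0x89 (blk 17, set 1) → MISS  vc=[16]
5: 0x45 (blk 8, set 0) → MISS  vc=[16, 24]
6: 0x82 (blk 16, set 0) → VC-HIT  vc=[8, 24]
7: 0x8d (blk 17, set 1) → L1-HIT  vc=[8, 24]
8: 0x85 (blk 16, set 0) → L1-HIT  vc=[8, 24]
9: 0x85 (blk 16, set 0) → L1-HIT  vc=[8, 24]
10: 0x82 (blk 16, set 0) → L1-HIT  vc=[8, 24]
11: 0x81 (blk 16, set 0) → L1-HIT  vc=[8, 24]
12: 0x2f (blk 5, set 1) → MISS  vc=[8, 24, 17]
13: 0x22 (blk 4, set 0) → MISS  vc=[8, 24, 17, 16]
14: 0x42 (blk 8, set 0) → VC-HIT  vc=[4, 24, 17, 16]
15: 0x26 (blk 4, set 0) → VC-HIT  vc=[8, 24, 17, 16]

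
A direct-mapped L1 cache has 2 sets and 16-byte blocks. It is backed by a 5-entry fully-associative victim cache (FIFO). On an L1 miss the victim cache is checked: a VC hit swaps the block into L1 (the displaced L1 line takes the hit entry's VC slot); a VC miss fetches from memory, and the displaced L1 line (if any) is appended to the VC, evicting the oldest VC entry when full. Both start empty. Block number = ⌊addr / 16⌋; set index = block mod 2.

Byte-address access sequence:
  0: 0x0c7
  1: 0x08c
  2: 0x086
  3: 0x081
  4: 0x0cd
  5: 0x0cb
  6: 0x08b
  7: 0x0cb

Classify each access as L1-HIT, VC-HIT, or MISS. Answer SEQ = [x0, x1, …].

SEQ = [MISS, MISS, L1-HIT, L1-HIT, VC-HIT, L1-HIT, VC-HIT, VC-HIT]

0: 0xc7 (blk 12, set 0) → MISS  vc=[]
1: 0x8c (blk 8, set 0) → MISS  vc=[12]
2: 0x86 (blk 8, set 0) → L1-HIT  vc=[12]
3: 0x81 (blk 8, set 0) → L1-HIT  vc=[12]
4: 0xcd (blk 12, set 0) → VC-HIT  vc=[8]
5: 0xcb (blk 12, set 0) → L1-HIT  vc=[8]
6: 0x8b (blk 8, set 0) → VC-HIT  vc=[12]
7: 0xcb (blk 12, set 0) → VC-HIT  vc=[8]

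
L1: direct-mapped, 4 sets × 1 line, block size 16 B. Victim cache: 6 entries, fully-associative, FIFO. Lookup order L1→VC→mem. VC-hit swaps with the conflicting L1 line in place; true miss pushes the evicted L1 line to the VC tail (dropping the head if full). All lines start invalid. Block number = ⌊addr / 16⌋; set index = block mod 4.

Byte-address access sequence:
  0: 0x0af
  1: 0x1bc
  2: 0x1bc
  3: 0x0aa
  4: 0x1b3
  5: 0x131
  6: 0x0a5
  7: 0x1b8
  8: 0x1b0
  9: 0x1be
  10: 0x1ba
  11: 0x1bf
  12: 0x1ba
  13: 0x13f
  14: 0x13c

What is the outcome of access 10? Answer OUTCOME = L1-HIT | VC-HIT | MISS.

OUTCOME = L1-HIT

#0 0xaf→b10/s2 MISS; vc=[]
#1 0x1bc→b27/s3 MISS; vc=[]
#2 0x1bc→b27/s3 L1-HIT; vc=[]
#3 0xaa→b10/s2 L1-HIT; vc=[]
#4 0x1b3→b27/s3 L1-HIT; vc=[]
#5 0x131→b19/s3 MISS; vc=[27]
#6 0xa5→b10/s2 L1-HIT; vc=[27]
#7 0x1b8→b27/s3 VC-HIT; vc=[19]
#8 0x1b0→b27/s3 L1-HIT; vc=[19]
#9 0x1be→b27/s3 L1-HIT; vc=[19]
#10 0x1ba→b27/s3 L1-HIT; vc=[19]
#11 0x1bf→b27/s3 L1-HIT; vc=[19]
#12 0x1ba→b27/s3 L1-HIT; vc=[19]
#13 0x13f→b19/s3 VC-HIT; vc=[27]
#14 0x13c→b19/s3 L1-HIT; vc=[27]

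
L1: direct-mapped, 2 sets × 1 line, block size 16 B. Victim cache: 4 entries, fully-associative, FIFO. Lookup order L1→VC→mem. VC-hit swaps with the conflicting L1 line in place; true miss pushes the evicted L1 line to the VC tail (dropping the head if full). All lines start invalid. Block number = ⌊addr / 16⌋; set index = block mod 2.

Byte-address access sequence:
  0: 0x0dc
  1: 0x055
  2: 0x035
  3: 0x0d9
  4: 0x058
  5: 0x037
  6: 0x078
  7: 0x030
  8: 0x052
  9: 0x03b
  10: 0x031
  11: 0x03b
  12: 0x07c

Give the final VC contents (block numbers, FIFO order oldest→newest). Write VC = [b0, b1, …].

  [0] addr=0xdc blk=13 s=1: MISS | VC []
  [1] addr=0x55 blk=5 s=1: MISS | VC [13]
  [2] addr=0x35 blk=3 s=1: MISS | VC [13, 5]
  [3] addr=0xd9 blk=13 s=1: VC-HIT | VC [3, 5]
  [4] addr=0x58 blk=5 s=1: VC-HIT | VC [3, 13]
  [5] addr=0x37 blk=3 s=1: VC-HIT | VC [5, 13]
  [6] addr=0x78 blk=7 s=1: MISS | VC [5, 13, 3]
  [7] addr=0x30 blk=3 s=1: VC-HIT | VC [5, 13, 7]
  [8] addr=0x52 blk=5 s=1: VC-HIT | VC [3, 13, 7]
  [9] addr=0x3b blk=3 s=1: VC-HIT | VC [5, 13, 7]
  [10] addr=0x31 blk=3 s=1: L1-HIT | VC [5, 13, 7]
  [11] addr=0x3b blk=3 s=1: L1-HIT | VC [5, 13, 7]
  [12] addr=0x7c blk=7 s=1: VC-HIT | VC [5, 13, 3]

VC = [5, 13, 3]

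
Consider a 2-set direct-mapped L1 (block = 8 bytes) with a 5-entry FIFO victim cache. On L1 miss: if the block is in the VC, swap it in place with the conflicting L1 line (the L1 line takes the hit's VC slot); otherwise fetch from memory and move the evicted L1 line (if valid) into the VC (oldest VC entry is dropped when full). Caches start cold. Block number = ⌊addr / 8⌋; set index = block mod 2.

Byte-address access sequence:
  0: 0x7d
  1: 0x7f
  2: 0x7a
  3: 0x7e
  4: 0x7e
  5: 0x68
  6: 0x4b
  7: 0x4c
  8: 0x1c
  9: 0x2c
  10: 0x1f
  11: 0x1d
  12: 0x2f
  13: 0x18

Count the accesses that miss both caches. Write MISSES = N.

MISSES = 5

0: 0x7d (blk 15, set 1) → MISS  vc=[]
1: 0x7f (blk 15, set 1) → L1-HIT  vc=[]
2: 0x7a (blk 15, set 1) → L1-HIT  vc=[]
3: 0x7e (blk 15, set 1) → L1-HIT  vc=[]
4: 0x7e (blk 15, set 1) → L1-HIT  vc=[]
5: 0x68 (blk 13, set 1) → MISS  vc=[15]
6: 0x4b (blk 9, set 1) → MISS  vc=[15, 13]
7: 0x4c (blk 9, set 1) → L1-HIT  vc=[15, 13]
8: 0x1c (blk 3, set 1) → MISS  vc=[15, 13, 9]
9: 0x2c (blk 5, set 1) → MISS  vc=[15, 13, 9, 3]
10: 0x1f (blk 3, set 1) → VC-HIT  vc=[15, 13, 9, 5]
11: 0x1d (blk 3, set 1) → L1-HIT  vc=[15, 13, 9, 5]
12: 0x2f (blk 5, set 1) → VC-HIT  vc=[15, 13, 9, 3]
13: 0x18 (blk 3, set 1) → VC-HIT  vc=[15, 13, 9, 5]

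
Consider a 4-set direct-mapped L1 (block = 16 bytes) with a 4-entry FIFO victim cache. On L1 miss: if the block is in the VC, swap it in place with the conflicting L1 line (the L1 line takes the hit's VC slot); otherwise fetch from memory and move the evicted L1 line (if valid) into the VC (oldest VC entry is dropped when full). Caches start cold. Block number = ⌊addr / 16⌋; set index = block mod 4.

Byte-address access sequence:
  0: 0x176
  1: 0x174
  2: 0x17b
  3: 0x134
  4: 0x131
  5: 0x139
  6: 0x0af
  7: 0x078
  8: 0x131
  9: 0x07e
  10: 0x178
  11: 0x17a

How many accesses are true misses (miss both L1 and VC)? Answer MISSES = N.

MISSES = 4

#0 0x176→b23/s3 MISS; vc=[]
#1 0x174→b23/s3 L1-HIT; vc=[]
#2 0x17b→b23/s3 L1-HIT; vc=[]
#3 0x134→b19/s3 MISS; vc=[23]
#4 0x131→b19/s3 L1-HIT; vc=[23]
#5 0x139→b19/s3 L1-HIT; vc=[23]
#6 0xaf→b10/s2 MISS; vc=[23]
#7 0x78→b7/s3 MISS; vc=[23,19]
#8 0x131→b19/s3 VC-HIT; vc=[23,7]
#9 0x7e→b7/s3 VC-HIT; vc=[23,19]
#10 0x178→b23/s3 VC-HIT; vc=[7,19]
#11 0x17a→b23/s3 L1-HIT; vc=[7,19]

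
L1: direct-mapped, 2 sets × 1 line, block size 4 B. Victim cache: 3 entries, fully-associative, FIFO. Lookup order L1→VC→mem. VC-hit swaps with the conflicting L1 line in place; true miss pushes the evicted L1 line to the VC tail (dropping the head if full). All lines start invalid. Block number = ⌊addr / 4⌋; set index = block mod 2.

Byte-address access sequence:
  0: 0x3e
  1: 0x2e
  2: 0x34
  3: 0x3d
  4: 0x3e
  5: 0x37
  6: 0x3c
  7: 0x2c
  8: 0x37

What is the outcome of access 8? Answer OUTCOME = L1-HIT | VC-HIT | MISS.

#0 0x3e→b15/s1 MISS; vc=[]
#1 0x2e→b11/s1 MISS; vc=[15]
#2 0x34→b13/s1 MISS; vc=[15,11]
#3 0x3d→b15/s1 VC-HIT; vc=[13,11]
#4 0x3e→b15/s1 L1-HIT; vc=[13,11]
#5 0x37→b13/s1 VC-HIT; vc=[15,11]
#6 0x3c→b15/s1 VC-HIT; vc=[13,11]
#7 0x2c→b11/s1 VC-HIT; vc=[13,15]
#8 0x37→b13/s1 VC-HIT; vc=[11,15]

OUTCOME = VC-HIT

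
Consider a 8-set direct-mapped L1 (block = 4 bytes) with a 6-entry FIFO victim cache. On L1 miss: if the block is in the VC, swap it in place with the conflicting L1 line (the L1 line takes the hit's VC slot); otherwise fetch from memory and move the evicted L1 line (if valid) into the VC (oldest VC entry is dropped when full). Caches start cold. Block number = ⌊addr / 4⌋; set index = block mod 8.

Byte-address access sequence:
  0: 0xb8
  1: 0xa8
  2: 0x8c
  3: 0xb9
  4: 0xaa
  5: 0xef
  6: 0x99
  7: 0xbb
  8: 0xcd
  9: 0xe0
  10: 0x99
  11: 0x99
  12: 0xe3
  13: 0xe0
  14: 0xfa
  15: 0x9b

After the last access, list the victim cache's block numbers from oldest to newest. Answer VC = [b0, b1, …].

  [0] addr=0xb8 blk=46 s=6: MISS | VC []
  [1] addr=0xa8 blk=42 s=2: MISS | VC []
  [2] addr=0x8c blk=35 s=3: MISS | VC []
  [3] addr=0xb9 blk=46 s=6: L1-HIT | VC []
  [4] addr=0xaa blk=42 s=2: L1-HIT | VC []
  [5] addr=0xef blk=59 s=3: MISS | VC [35]
  [6] addr=0x99 blk=38 s=6: MISS | VC [35, 46]
  [7] addr=0xbb blk=46 s=6: VC-HIT | VC [35, 38]
  [8] addr=0xcd blk=51 s=3: MISS | VC [35, 38, 59]
  [9] addr=0xe0 blk=56 s=0: MISS | VC [35, 38, 59]
  [10] addr=0x99 blk=38 s=6: VC-HIT | VC [35, 46, 59]
  [11] addr=0x99 blk=38 s=6: L1-HIT | VC [35, 46, 59]
  [12] addr=0xe3 blk=56 s=0: L1-HIT | VC [35, 46, 59]
  [13] addr=0xe0 blk=56 s=0: L1-HIT | VC [35, 46, 59]
  [14] addr=0xfa blk=62 s=6: MISS | VC [35, 46, 59, 38]
  [15] addr=0x9b blk=38 s=6: VC-HIT | VC [35, 46, 59, 62]

VC = [35, 46, 59, 62]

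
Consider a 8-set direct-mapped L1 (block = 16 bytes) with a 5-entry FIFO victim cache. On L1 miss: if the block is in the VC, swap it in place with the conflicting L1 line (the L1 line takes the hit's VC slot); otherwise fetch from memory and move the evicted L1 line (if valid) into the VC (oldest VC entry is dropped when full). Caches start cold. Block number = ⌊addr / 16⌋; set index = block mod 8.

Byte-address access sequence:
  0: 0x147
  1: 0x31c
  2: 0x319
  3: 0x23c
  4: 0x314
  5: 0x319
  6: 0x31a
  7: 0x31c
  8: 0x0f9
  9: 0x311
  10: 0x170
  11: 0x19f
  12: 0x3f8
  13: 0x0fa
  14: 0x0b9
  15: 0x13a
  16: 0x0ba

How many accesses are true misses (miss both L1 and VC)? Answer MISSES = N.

0: 0x147 (blk 20, set 4) → MISS  vc=[]
1: 0x31c (blk 49, set 1) → MISS  vc=[]
2: 0x319 (blk 49, set 1) → L1-HIT  vc=[]
3: 0x23c (blk 35, set 3) → MISS  vc=[]
4: 0x314 (blk 49, set 1) → L1-HIT  vc=[]
5: 0x319 (blk 49, set 1) → L1-HIT  vc=[]
6: 0x31a (blk 49, set 1) → L1-HIT  vc=[]
7: 0x31c (blk 49, set 1) → L1-HIT  vc=[]
8: 0xf9 (blk 15, set 7) → MISS  vc=[]
9: 0x311 (blk 49, set 1) → L1-HIT  vc=[]
10: 0x170 (blk 23, set 7) → MISS  vc=[15]
11: 0x19f (blk 25, set 1) → MISS  vc=[15, 49]
12: 0x3f8 (blk 63, set 7) → MISS  vc=[15, 49, 23]
13: 0xfa (blk 15, set 7) → VC-HIT  vc=[63, 49, 23]
14: 0xb9 (blk 11, set 3) → MISS  vc=[63, 49, 23, 35]
15: 0x13a (blk 19, set 3) → MISS  vc=[63, 49, 23, 35, 11]
16: 0xba (blk 11, set 3) → VC-HIT  vc=[63, 49, 23, 35, 19]

MISSES = 9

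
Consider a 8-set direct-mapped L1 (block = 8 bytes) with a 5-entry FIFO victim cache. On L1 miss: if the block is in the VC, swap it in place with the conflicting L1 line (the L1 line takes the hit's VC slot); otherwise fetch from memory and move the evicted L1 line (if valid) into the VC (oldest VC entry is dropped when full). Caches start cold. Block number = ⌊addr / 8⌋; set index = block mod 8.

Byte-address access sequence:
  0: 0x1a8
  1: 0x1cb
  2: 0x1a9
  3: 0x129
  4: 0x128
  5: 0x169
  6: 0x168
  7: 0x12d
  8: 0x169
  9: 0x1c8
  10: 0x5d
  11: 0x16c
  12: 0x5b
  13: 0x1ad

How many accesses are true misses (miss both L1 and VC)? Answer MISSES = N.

MISSES = 5

0: 0x1a8 (blk 53, set 5) → MISS  vc=[]
1: 0x1cb (blk 57, set 1) → MISS  vc=[]
2: 0x1a9 (blk 53, set 5) → L1-HIT  vc=[]
3: 0x129 (blk 37, set 5) → MISS  vc=[53]
4: 0x128 (blk 37, set 5) → L1-HIT  vc=[53]
5: 0x169 (blk 45, set 5) → MISS  vc=[53, 37]
6: 0x168 (blk 45, set 5) → L1-HIT  vc=[53, 37]
7: 0x12d (blk 37, set 5) → VC-HIT  vc=[53, 45]
8: 0x169 (blk 45, set 5) → VC-HIT  vc=[53, 37]
9: 0x1c8 (blk 57, set 1) → L1-HIT  vc=[53, 37]
10: 0x5d (blk 11, set 3) → MISS  vc=[53, 37]
11: 0x16c (blk 45, set 5) → L1-HIT  vc=[53, 37]
12: 0x5b (blk 11, set 3) → L1-HIT  vc=[53, 37]
13: 0x1ad (blk 53, set 5) → VC-HIT  vc=[45, 37]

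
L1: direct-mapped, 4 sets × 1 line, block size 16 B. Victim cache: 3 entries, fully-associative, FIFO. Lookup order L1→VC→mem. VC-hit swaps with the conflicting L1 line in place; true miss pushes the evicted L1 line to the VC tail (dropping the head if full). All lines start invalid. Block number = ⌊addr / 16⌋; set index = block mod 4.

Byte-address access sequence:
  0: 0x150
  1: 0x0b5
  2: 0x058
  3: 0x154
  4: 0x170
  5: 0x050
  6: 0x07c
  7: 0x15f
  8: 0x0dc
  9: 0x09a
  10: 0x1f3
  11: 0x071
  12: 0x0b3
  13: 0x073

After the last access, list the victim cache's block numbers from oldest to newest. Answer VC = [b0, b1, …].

0: 0x150 (blk 21, set 1) → MISS  vc=[]
1: 0xb5 (blk 11, set 3) → MISS  vc=[]
2: 0x58 (blk 5, set 1) → MISS  vc=[21]
3: 0x154 (blk 21, set 1) → VC-HIT  vc=[5]
4: 0x170 (blk 23, set 3) → MISS  vc=[5, 11]
5: 0x50 (blk 5, set 1) → VC-HIT  vc=[21, 11]
6: 0x7c (blk 7, set 3) → MISS  vc=[21, 11, 23]
7: 0x15f (blk 21, set 1) → VC-HIT  vc=[5, 11, 23]
8: 0xdc (blk 13, set 1) → MISS  vc=[11, 23, 21]
9: 0x9a (blk 9, set 1) → MISS  vc=[23, 21, 13]
10: 0x1f3 (blk 31, set 3) → MISS  vc=[21, 13, 7]
11: 0x71 (blk 7, set 3) → VC-HIT  vc=[21, 13, 31]
12: 0xb3 (blk 11, set 3) → MISS  vc=[13, 31, 7]
13: 0x73 (blk 7, set 3) → VC-HIT  vc=[13, 31, 11]

VC = [13, 31, 11]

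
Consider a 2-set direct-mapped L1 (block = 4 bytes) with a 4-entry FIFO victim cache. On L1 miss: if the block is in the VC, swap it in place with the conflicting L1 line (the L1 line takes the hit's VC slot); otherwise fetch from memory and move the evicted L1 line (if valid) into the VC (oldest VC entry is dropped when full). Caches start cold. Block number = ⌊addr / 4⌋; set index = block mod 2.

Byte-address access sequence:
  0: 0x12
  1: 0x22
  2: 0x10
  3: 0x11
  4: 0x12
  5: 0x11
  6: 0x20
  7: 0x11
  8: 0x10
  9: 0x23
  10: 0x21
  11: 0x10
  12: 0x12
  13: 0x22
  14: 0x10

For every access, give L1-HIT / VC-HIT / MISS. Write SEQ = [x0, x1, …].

SEQ = [MISS, MISS, VC-HIT, L1-HIT, L1-HIT, L1-HIT, VC-HIT, VC-HIT, L1-HIT, VC-HIT, L1-HIT, VC-HIT, L1-HIT, VC-HIT, VC-HIT]

#0 0x12→b4/s0 MISS; vc=[]
#1 0x22→b8/s0 MISS; vc=[4]
#2 0x10→b4/s0 VC-HIT; vc=[8]
#3 0x11→b4/s0 L1-HIT; vc=[8]
#4 0x12→b4/s0 L1-HIT; vc=[8]
#5 0x11→b4/s0 L1-HIT; vc=[8]
#6 0x20→b8/s0 VC-HIT; vc=[4]
#7 0x11→b4/s0 VC-HIT; vc=[8]
#8 0x10→b4/s0 L1-HIT; vc=[8]
#9 0x23→b8/s0 VC-HIT; vc=[4]
#10 0x21→b8/s0 L1-HIT; vc=[4]
#11 0x10→b4/s0 VC-HIT; vc=[8]
#12 0x12→b4/s0 L1-HIT; vc=[8]
#13 0x22→b8/s0 VC-HIT; vc=[4]
#14 0x10→b4/s0 VC-HIT; vc=[8]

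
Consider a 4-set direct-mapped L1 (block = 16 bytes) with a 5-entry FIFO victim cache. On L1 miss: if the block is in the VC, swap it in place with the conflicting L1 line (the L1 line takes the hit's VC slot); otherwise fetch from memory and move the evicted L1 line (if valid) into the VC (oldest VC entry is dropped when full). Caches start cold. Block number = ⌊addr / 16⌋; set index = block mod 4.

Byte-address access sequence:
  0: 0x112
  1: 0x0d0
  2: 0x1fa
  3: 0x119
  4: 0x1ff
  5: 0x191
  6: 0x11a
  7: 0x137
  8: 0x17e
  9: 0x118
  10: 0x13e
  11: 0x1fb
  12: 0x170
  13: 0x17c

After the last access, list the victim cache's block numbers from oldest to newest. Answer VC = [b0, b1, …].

#0 0x112→b17/s1 MISS; vc=[]
#1 0xd0→b13/s1 MISS; vc=[17]
#2 0x1fa→b31/s3 MISS; vc=[17]
#3 0x119→b17/s1 VC-HIT; vc=[13]
#4 0x1ff→b31/s3 L1-HIT; vc=[13]
#5 0x191→b25/s1 MISS; vc=[13,17]
#6 0x11a→b17/s1 VC-HIT; vc=[13,25]
#7 0x137→b19/s3 MISS; vc=[13,25,31]
#8 0x17e→b23/s3 MISS; vc=[13,25,31,19]
#9 0x118→b17/s1 L1-HIT; vc=[13,25,31,19]
#10 0x13e→b19/s3 VC-HIT; vc=[13,25,31,23]
#11 0x1fb→b31/s3 VC-HIT; vc=[13,25,19,23]
#12 0x170→b23/s3 VC-HIT; vc=[13,25,19,31]
#13 0x17c→b23/s3 L1-HIT; vc=[13,25,19,31]

VC = [13, 25, 19, 31]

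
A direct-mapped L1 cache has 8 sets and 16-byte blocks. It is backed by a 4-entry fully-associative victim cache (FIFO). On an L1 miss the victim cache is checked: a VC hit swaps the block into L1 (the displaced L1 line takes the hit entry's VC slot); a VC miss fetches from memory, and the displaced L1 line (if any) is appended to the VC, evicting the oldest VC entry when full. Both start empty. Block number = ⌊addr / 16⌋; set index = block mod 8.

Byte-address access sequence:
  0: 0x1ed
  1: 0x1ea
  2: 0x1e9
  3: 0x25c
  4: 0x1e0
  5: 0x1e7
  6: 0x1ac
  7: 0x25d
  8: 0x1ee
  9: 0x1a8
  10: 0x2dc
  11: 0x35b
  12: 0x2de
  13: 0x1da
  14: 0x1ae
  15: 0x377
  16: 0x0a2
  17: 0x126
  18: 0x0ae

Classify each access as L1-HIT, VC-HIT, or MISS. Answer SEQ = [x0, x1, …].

SEQ = [MISS, L1-HIT, L1-HIT, MISS, L1-HIT, L1-HIT, MISS, L1-HIT, L1-HIT, L1-HIT, MISS, MISS, VC-HIT, MISS, L1-HIT, MISS, MISS, MISS, VC-HIT]

0: 0x1ed (blk 30, set 6) → MISS  vc=[]
1: 0x1ea (blk 30, set 6) → L1-HIT  vc=[]
2: 0x1e9 (blk 30, set 6) → L1-HIT  vc=[]
3: 0x25c (blk 37, set 5) → MISS  vc=[]
4: 0x1e0 (blk 30, set 6) → L1-HIT  vc=[]
5: 0x1e7 (blk 30, set 6) → L1-HIT  vc=[]
6: 0x1ac (blk 26, set 2) → MISS  vc=[]
7: 0x25d (blk 37, set 5) → L1-HIT  vc=[]
8: 0x1ee (blk 30, set 6) → L1-HIT  vc=[]
9: 0x1a8 (blk 26, set 2) → L1-HIT  vc=[]
10: 0x2dc (blk 45, set 5) → MISS  vc=[37]
11: 0x35b (blk 53, set 5) → MISS  vc=[37, 45]
12: 0x2de (blk 45, set 5) → VC-HIT  vc=[37, 53]
13: 0x1da (blk 29, set 5) → MISS  vc=[37, 53, 45]
14: 0x1ae (blk 26, set 2) → L1-HIT  vc=[37, 53, 45]
15: 0x377 (blk 55, set 7) → MISS  vc=[37, 53, 45]
16: 0xa2 (blk 10, set 2) → MISS  vc=[37, 53, 45, 26]
17: 0x126 (blk 18, set 2) → MISS  vc=[53, 45, 26, 10]
18: 0xae (blk 10, set 2) → VC-HIT  vc=[53, 45, 26, 18]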